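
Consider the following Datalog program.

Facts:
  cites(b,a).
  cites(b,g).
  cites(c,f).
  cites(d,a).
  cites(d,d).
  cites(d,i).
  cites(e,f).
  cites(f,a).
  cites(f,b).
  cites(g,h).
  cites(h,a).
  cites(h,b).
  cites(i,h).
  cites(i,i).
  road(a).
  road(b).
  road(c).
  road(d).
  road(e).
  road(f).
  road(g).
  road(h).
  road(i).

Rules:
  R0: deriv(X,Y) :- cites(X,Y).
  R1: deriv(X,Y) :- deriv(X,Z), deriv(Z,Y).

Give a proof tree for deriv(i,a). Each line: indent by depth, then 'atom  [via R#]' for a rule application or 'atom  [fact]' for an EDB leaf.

deriv(i,a)  [via R1]
  deriv(i,h)  [via R0]
    cites(i,h)  [fact]
  deriv(h,a)  [via R0]
    cites(h,a)  [fact]

round 1: derive deriv(b,a) via R0 from cites(b,a)
round 1: derive deriv(b,g) via R0 from cites(b,g)
round 1: derive deriv(c,f) via R0 from cites(c,f)
round 1: derive deriv(d,a) via R0 from cites(d,a)
round 1: derive deriv(d,d) via R0 from cites(d,d)
round 1: derive deriv(d,i) via R0 from cites(d,i)
round 1: derive deriv(e,f) via R0 from cites(e,f)
round 1: derive deriv(f,a) via R0 from cites(f,a)
round 1: derive deriv(f,b) via R0 from cites(f,b)
round 1: derive deriv(g,h) via R0 from cites(g,h)
round 1: derive deriv(h,a) via R0 from cites(h,a)
round 1: derive deriv(h,b) via R0 from cites(h,b)
round 1: derive deriv(i,h) via R0 from cites(i,h)
round 1: derive deriv(i,i) via R0 from cites(i,i)
round 2: derive deriv(b,h) via R1 from deriv(b,g), deriv(g,h)
round 2: derive deriv(c,a) via R1 from deriv(c,f), deriv(f,a)
round 2: derive deriv(c,b) via R1 from deriv(c,f), deriv(f,b)
round 2: derive deriv(d,h) via R1 from deriv(d,i), deriv(i,h)
round 2: derive deriv(e,a) via R1 from deriv(e,f), deriv(f,a)
round 2: derive deriv(e,b) via R1 from deriv(e,f), deriv(f,b)
round 2: derive deriv(f,g) via R1 from deriv(f,b), deriv(b,g)
round 2: derive deriv(g,a) via R1 from deriv(g,h), deriv(h,a)
round 2: derive deriv(g,b) via R1 from deriv(g,h), deriv(h,b)
round 2: derive deriv(h,g) via R1 from deriv(h,b), deriv(b,g)
round 2: derive deriv(i,a) via R1 from deriv(i,h), deriv(h,a)
round 2: derive deriv(i,b) via R1 from deriv(i,h), deriv(h,b)
round 3: derive deriv(b,b) via R1 from deriv(b,g), deriv(g,b)
round 3: derive deriv(c,g) via R1 from deriv(c,b), deriv(b,g)
round 3: derive deriv(c,h) via R1 from deriv(c,b), deriv(b,h)
round 3: derive deriv(d,b) via R1 from deriv(d,h), deriv(h,b)
round 3: derive deriv(d,g) via R1 from deriv(d,h), deriv(h,g)
round 3: derive deriv(e,g) via R1 from deriv(e,b), deriv(b,g)
round 3: derive deriv(e,h) via R1 from deriv(e,b), deriv(b,h)
round 3: derive deriv(f,h) via R1 from deriv(f,b), deriv(b,h)
round 3: derive deriv(g,g) via R1 from deriv(g,b), deriv(b,g)
round 3: derive deriv(h,h) via R1 from deriv(h,b), deriv(b,h)
round 3: derive deriv(i,g) via R1 from deriv(i,b), deriv(b,g)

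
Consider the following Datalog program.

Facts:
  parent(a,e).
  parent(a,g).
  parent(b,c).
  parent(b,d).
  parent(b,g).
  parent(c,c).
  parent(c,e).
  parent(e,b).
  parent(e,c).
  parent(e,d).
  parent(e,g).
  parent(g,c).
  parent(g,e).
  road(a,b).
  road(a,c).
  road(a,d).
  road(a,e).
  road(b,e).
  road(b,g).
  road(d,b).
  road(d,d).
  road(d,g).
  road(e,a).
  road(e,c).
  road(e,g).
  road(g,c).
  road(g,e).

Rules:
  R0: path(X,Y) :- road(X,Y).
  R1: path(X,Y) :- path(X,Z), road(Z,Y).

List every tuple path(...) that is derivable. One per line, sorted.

path(a,a)
path(a,b)
path(a,c)
path(a,d)
path(a,e)
path(a,g)
path(b,a)
path(b,b)
path(b,c)
path(b,d)
path(b,e)
path(b,g)
path(d,a)
path(d,b)
path(d,c)
path(d,d)
path(d,e)
path(d,g)
path(e,a)
path(e,b)
path(e,c)
path(e,d)
path(e,e)
path(e,g)
path(g,a)
path(g,b)
path(g,c)
path(g,d)
path(g,e)
path(g,g)

round 1: derive path(a,b) via R0 from road(a,b)
round 1: derive path(a,c) via R0 from road(a,c)
round 1: derive path(a,d) via R0 from road(a,d)
round 1: derive path(a,e) via R0 from road(a,e)
round 1: derive path(b,e) via R0 from road(b,e)
round 1: derive path(b,g) via R0 from road(b,g)
round 1: derive path(d,b) via R0 from road(d,b)
round 1: derive path(d,d) via R0 from road(d,d)
round 1: derive path(d,g) via R0 from road(d,g)
round 1: derive path(e,a) via R0 from road(e,a)
round 1: derive path(e,c) via R0 from road(e,c)
round 1: derive path(e,g) via R0 from road(e,g)
round 1: derive path(g,c) via R0 from road(g,c)
round 1: derive path(g,e) via R0 from road(g,e)
round 2: derive path(a,a) via R1 from path(a,e), road(e,a)
round 2: derive path(a,g) via R1 from path(a,b), road(b,g)
round 2: derive path(b,a) via R1 from path(b,e), road(e,a)
round 2: derive path(b,c) via R1 from path(b,e), road(e,c)
round 2: derive path(d,c) via R1 from path(d,g), road(g,c)
round 2: derive path(d,e) via R1 from path(d,b), road(b,e)
round 2: derive path(e,b) via R1 from path(e,a), road(a,b)
round 2: derive path(e,d) via R1 from path(e,a), road(a,d)
round 2: derive path(e,e) via R1 from path(e,a), road(a,e)
round 2: derive path(g,a) via R1 from path(g,e), road(e,a)
round 2: derive path(g,g) via R1 from path(g,e), road(e,g)
round 3: derive path(b,b) via R1 from path(b,a), road(a,b)
round 3: derive path(b,d) via R1 from path(b,a), road(a,d)
round 3: derive path(d,a) via R1 from path(d,e), road(e,a)
round 3: derive path(g,b) via R1 from path(g,a), road(a,b)
round 3: derive path(g,d) via R1 from path(g,a), road(a,d)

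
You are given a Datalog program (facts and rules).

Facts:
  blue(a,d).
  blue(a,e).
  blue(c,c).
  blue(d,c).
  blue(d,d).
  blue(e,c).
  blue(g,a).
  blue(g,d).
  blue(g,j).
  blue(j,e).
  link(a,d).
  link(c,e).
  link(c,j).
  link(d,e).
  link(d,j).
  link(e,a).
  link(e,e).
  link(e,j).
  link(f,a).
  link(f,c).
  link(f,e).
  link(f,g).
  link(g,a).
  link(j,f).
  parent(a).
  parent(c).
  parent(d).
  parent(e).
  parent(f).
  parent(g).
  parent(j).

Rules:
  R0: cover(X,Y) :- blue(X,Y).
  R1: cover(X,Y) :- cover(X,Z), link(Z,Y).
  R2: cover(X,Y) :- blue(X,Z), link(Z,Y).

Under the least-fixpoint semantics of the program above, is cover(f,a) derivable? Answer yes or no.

round 1: derive cover(a,d) via R0 from blue(a,d)
round 1: derive cover(a,e) via R0 from blue(a,e)
round 1: derive cover(c,c) via R0 from blue(c,c)
round 1: derive cover(d,c) via R0 from blue(d,c)
round 1: derive cover(d,d) via R0 from blue(d,d)
round 1: derive cover(e,c) via R0 from blue(e,c)
round 1: derive cover(g,a) via R0 from blue(g,a)
round 1: derive cover(g,d) via R0 from blue(g,d)
round 1: derive cover(g,j) via R0 from blue(g,j)
round 1: derive cover(j,e) via R0 from blue(j,e)
round 1: derive cover(a,a) via R2 from blue(a,e), link(e,a)
round 1: derive cover(a,j) via R2 from blue(a,d), link(d,j)
round 1: derive cover(c,e) via R2 from blue(c,c), link(c,e)
round 1: derive cover(c,j) via R2 from blue(c,c), link(c,j)
round 1: derive cover(d,e) via R2 from blue(d,c), link(c,e)
round 1: derive cover(d,j) via R2 from blue(d,c), link(c,j)
round 1: derive cover(e,e) via R2 from blue(e,c), link(c,e)
round 1: derive cover(e,j) via R2 from blue(e,c), link(c,j)
round 1: derive cover(g,e) via R2 from blue(g,d), link(d,e)
round 1: derive cover(g,f) via R2 from blue(g,j), link(j,f)
round 1: derive cover(j,a) via R2 from blue(j,e), link(e,a)
round 1: derive cover(j,j) via R2 from blue(j,e), link(e,j)
round 2: derive cover(a,f) via R1 from cover(a,j), link(j,f)
round 2: derive cover(c,a) via R1 from cover(c,e), link(e,a)
round 2: derive cover(c,f) via R1 from cover(c,j), link(j,f)
round 2: derive cover(d,a) via R1 from cover(d,e), link(e,a)
round 2: derive cover(d,f) via R1 from cover(d,j), link(j,f)
round 2: derive cover(e,a) via R1 from cover(e,e), link(e,a)
round 2: derive cover(e,f) via R1 from cover(e,j), link(j,f)
round 2: derive cover(g,c) via R1 from cover(g,f), link(f,c)
round 2: derive cover(g,g) via R1 from cover(g,f), link(f,g)
round 2: derive cover(j,d) via R1 from cover(j,a), link(a,d)
round 2: derive cover(j,f) via R1 from cover(j,j), link(j,f)
round 3: derive cover(a,c) via R1 from cover(a,f), link(f,c)
round 3: derive cover(a,g) via R1 from cover(a,f), link(f,g)
round 3: derive cover(c,d) via R1 from cover(c,a), link(a,d)
round 3: derive cover(c,g) via R1 from cover(c,f), link(f,g)
round 3: derive cover(d,g) via R1 from cover(d,f), link(f,g)
round 3: derive cover(e,d) via R1 from cover(e,a), link(a,d)
round 3: derive cover(e,g) via R1 from cover(e,f), link(f,g)
round 3: derive cover(j,c) via R1 from cover(j,f), link(f,c)
round 3: derive cover(j,g) via R1 from cover(j,f), link(f,g)

no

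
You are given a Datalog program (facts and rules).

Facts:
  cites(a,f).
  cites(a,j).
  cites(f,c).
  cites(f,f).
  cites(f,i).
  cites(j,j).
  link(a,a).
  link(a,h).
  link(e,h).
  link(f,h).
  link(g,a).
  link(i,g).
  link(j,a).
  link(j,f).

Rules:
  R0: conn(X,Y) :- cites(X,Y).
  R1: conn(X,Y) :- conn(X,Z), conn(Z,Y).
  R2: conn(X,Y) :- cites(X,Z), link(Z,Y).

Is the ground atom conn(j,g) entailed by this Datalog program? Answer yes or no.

round 1: derive conn(a,f) via R0 from cites(a,f)
round 1: derive conn(a,j) via R0 from cites(a,j)
round 1: derive conn(f,c) via R0 from cites(f,c)
round 1: derive conn(f,f) via R0 from cites(f,f)
round 1: derive conn(f,i) via R0 from cites(f,i)
round 1: derive conn(j,j) via R0 from cites(j,j)
round 1: derive conn(a,a) via R2 from cites(a,j), link(j,a)
round 1: derive conn(a,h) via R2 from cites(a,f), link(f,h)
round 1: derive conn(f,g) via R2 from cites(f,i), link(i,g)
round 1: derive conn(f,h) via R2 from cites(f,f), link(f,h)
round 1: derive conn(j,a) via R2 from cites(j,j), link(j,a)
round 1: derive conn(j,f) via R2 from cites(j,j), link(j,f)
round 2: derive conn(a,c) via R1 from conn(a,f), conn(f,c)
round 2: derive conn(a,g) via R1 from conn(a,f), conn(f,g)
round 2: derive conn(a,i) via R1 from conn(a,f), conn(f,i)
round 2: derive conn(j,c) via R1 from conn(j,f), conn(f,c)
round 2: derive conn(j,g) via R1 from conn(j,f), conn(f,g)
round 2: derive conn(j,h) via R1 from conn(j,a), conn(a,h)
round 2: derive conn(j,i) via R1 from conn(j,f), conn(f,i)

yes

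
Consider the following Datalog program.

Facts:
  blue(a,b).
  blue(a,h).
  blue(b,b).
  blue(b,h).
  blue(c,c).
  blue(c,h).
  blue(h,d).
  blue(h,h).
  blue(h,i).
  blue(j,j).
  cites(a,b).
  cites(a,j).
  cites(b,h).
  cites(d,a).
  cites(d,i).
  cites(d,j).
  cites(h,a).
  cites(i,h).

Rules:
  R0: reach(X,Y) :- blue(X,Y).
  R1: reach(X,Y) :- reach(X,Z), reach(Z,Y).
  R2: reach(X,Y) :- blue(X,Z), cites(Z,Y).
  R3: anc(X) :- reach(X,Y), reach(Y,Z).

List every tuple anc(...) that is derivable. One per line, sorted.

anc(a)
anc(b)
anc(c)
anc(h)
anc(j)

round 1: derive reach(a,b) via R0 from blue(a,b)
round 1: derive reach(a,h) via R0 from blue(a,h)
round 1: derive reach(b,b) via R0 from blue(b,b)
round 1: derive reach(b,h) via R0 from blue(b,h)
round 1: derive reach(c,c) via R0 from blue(c,c)
round 1: derive reach(c,h) via R0 from blue(c,h)
round 1: derive reach(h,d) via R0 from blue(h,d)
round 1: derive reach(h,h) via R0 from blue(h,h)
round 1: derive reach(h,i) via R0 from blue(h,i)
round 1: derive reach(j,j) via R0 from blue(j,j)
round 1: derive reach(a,a) via R2 from blue(a,h), cites(h,a)
round 1: derive reach(b,a) via R2 from blue(b,h), cites(h,a)
round 1: derive reach(c,a) via R2 from blue(c,h), cites(h,a)
round 1: derive reach(h,a) via R2 from blue(h,d), cites(d,a)
round 1: derive reach(h,j) via R2 from blue(h,d), cites(d,j)
round 2: derive reach(a,d) via R1 from reach(a,h), reach(h,d)
round 2: derive reach(a,i) via R1 from reach(a,h), reach(h,i)
round 2: derive reach(a,j) via R1 from reach(a,h), reach(h,j)
round 2: derive reach(b,d) via R1 from reach(b,h), reach(h,d)
round 2: derive reach(b,i) via R1 from reach(b,h), reach(h,i)
round 2: derive reach(b,j) via R1 from reach(b,h), reach(h,j)
round 2: derive reach(c,b) via R1 from reach(c,a), reach(a,b)
round 2: derive reach(c,d) via R1 from reach(c,h), reach(h,d)
round 2: derive reach(c,i) via R1 from reach(c,h), reach(h,i)
round 2: derive reach(c,j) via R1 from reach(c,h), reach(h,j)
round 2: derive reach(h,b) via R1 from reach(h,a), reach(a,b)
round 2: derive anc(a) via R3 from reach(a,a), reach(a,a)
round 2: derive anc(b) via R3 from reach(b,a), reach(a,a)
round 2: derive anc(c) via R3 from reach(c,a), reach(a,a)
round 2: derive anc(h) via R3 from reach(h,a), reach(a,a)
round 2: derive anc(j) via R3 from reach(j,j), reach(j,j)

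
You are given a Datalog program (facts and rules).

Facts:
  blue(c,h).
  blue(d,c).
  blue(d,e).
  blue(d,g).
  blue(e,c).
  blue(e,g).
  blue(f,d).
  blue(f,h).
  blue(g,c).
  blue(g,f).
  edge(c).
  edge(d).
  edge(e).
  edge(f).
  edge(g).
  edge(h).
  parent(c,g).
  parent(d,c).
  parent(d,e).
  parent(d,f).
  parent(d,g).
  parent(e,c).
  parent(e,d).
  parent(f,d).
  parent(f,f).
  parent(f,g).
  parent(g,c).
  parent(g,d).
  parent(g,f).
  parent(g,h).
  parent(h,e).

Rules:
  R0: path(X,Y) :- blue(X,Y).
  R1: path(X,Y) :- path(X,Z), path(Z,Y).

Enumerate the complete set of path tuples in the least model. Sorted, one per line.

path(c,h)
path(d,c)
path(d,d)
path(d,e)
path(d,f)
path(d,g)
path(d,h)
path(e,c)
path(e,d)
path(e,e)
path(e,f)
path(e,g)
path(e,h)
path(f,c)
path(f,d)
path(f,e)
path(f,f)
path(f,g)
path(f,h)
path(g,c)
path(g,d)
path(g,e)
path(g,f)
path(g,g)
path(g,h)

round 1: derive path(c,h) via R0 from blue(c,h)
round 1: derive path(d,c) via R0 from blue(d,c)
round 1: derive path(d,e) via R0 from blue(d,e)
round 1: derive path(d,g) via R0 from blue(d,g)
round 1: derive path(e,c) via R0 from blue(e,c)
round 1: derive path(e,g) via R0 from blue(e,g)
round 1: derive path(f,d) via R0 from blue(f,d)
round 1: derive path(f,h) via R0 from blue(f,h)
round 1: derive path(g,c) via R0 from blue(g,c)
round 1: derive path(g,f) via R0 from blue(g,f)
round 2: derive path(d,f) via R1 from path(d,g), path(g,f)
round 2: derive path(d,h) via R1 from path(d,c), path(c,h)
round 2: derive path(e,f) via R1 from path(e,g), path(g,f)
round 2: derive path(e,h) via R1 from path(e,c), path(c,h)
round 2: derive path(f,c) via R1 from path(f,d), path(d,c)
round 2: derive path(f,e) via R1 from path(f,d), path(d,e)
round 2: derive path(f,g) via R1 from path(f,d), path(d,g)
round 2: derive path(g,d) via R1 from path(g,f), path(f,d)
round 2: derive path(g,h) via R1 from path(g,c), path(c,h)
round 3: derive path(d,d) via R1 from path(d,f), path(f,d)
round 3: derive path(e,d) via R1 from path(e,f), path(f,d)
round 3: derive path(e,e) via R1 from path(e,f), path(f,e)
round 3: derive path(f,f) via R1 from path(f,d), path(d,f)
round 3: derive path(g,e) via R1 from path(g,d), path(d,e)
round 3: derive path(g,g) via R1 from path(g,d), path(d,g)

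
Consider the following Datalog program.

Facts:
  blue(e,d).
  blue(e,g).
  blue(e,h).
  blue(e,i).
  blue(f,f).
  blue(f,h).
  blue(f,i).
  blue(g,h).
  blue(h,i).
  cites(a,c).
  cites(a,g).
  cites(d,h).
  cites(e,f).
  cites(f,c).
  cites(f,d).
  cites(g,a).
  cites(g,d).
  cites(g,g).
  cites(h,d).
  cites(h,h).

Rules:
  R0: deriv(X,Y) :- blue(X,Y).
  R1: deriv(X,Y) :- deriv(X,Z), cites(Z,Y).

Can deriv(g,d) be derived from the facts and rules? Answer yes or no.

round 1: derive deriv(e,d) via R0 from blue(e,d)
round 1: derive deriv(e,g) via R0 from blue(e,g)
round 1: derive deriv(e,h) via R0 from blue(e,h)
round 1: derive deriv(e,i) via R0 from blue(e,i)
round 1: derive deriv(f,f) via R0 from blue(f,f)
round 1: derive deriv(f,h) via R0 from blue(f,h)
round 1: derive deriv(f,i) via R0 from blue(f,i)
round 1: derive deriv(g,h) via R0 from blue(g,h)
round 1: derive deriv(h,i) via R0 from blue(h,i)
round 2: derive deriv(e,a) via R1 from deriv(e,g), cites(g,a)
round 2: derive deriv(f,c) via R1 from deriv(f,f), cites(f,c)
round 2: derive deriv(f,d) via R1 from deriv(f,f), cites(f,d)
round 2: derive deriv(g,d) via R1 from deriv(g,h), cites(h,d)
round 3: derive deriv(e,c) via R1 from deriv(e,a), cites(a,c)

yes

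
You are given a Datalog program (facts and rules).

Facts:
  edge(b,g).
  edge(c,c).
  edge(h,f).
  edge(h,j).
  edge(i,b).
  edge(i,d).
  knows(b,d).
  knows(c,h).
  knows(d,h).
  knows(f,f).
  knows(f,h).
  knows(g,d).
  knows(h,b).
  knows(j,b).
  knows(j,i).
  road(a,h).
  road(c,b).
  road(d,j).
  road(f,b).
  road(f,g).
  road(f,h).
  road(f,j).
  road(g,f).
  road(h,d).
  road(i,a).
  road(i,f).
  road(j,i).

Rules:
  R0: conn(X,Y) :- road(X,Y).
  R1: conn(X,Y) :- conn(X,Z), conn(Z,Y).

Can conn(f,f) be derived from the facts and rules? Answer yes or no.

yes

round 1: derive conn(a,h) via R0 from road(a,h)
round 1: derive conn(c,b) via R0 from road(c,b)
round 1: derive conn(d,j) via R0 from road(d,j)
round 1: derive conn(f,b) via R0 from road(f,b)
round 1: derive conn(f,g) via R0 from road(f,g)
round 1: derive conn(f,h) via R0 from road(f,h)
round 1: derive conn(f,j) via R0 from road(f,j)
round 1: derive conn(g,f) via R0 from road(g,f)
round 1: derive conn(h,d) via R0 from road(h,d)
round 1: derive conn(i,a) via R0 from road(i,a)
round 1: derive conn(i,f) via R0 from road(i,f)
round 1: derive conn(j,i) via R0 from road(j,i)
round 2: derive conn(a,d) via R1 from conn(a,h), conn(h,d)
round 2: derive conn(d,i) via R1 from conn(d,j), conn(j,i)
round 2: derive conn(f,d) via R1 from conn(f,h), conn(h,d)
round 2: derive conn(f,f) via R1 from conn(f,g), conn(g,f)
round 2: derive conn(f,i) via R1 from conn(f,j), conn(j,i)
round 2: derive conn(g,b) via R1 from conn(g,f), conn(f,b)
round 2: derive conn(g,g) via R1 from conn(g,f), conn(f,g)
round 2: derive conn(g,h) via R1 from conn(g,f), conn(f,h)
round 2: derive conn(g,j) via R1 from conn(g,f), conn(f,j)
round 2: derive conn(h,j) via R1 from conn(h,d), conn(d,j)
round 2: derive conn(i,b) via R1 from conn(i,f), conn(f,b)
round 2: derive conn(i,g) via R1 from conn(i,f), conn(f,g)
round 2: derive conn(i,h) via R1 from conn(i,a), conn(a,h)
round 2: derive conn(i,j) via R1 from conn(i,f), conn(f,j)
round 2: derive conn(j,a) via R1 from conn(j,i), conn(i,a)
round 2: derive conn(j,f) via R1 from conn(j,i), conn(i,f)
round 3: derive conn(a,i) via R1 from conn(a,d), conn(d,i)
round 3: derive conn(a,j) via R1 from conn(a,d), conn(d,j)
round 3: derive conn(d,a) via R1 from conn(d,i), conn(i,a)
round 3: derive conn(d,b) via R1 from conn(d,i), conn(i,b)
round 3: derive conn(d,f) via R1 from conn(d,i), conn(i,f)
round 3: derive conn(d,g) via R1 from conn(d,i), conn(i,g)
round 3: derive conn(d,h) via R1 from conn(d,i), conn(i,h)
round 3: derive conn(f,a) via R1 from conn(f,i), conn(i,a)
round 3: derive conn(g,a) via R1 from conn(g,j), conn(j,a)
round 3: derive conn(g,d) via R1 from conn(g,f), conn(f,d)
round 3: derive conn(g,i) via R1 from conn(g,f), conn(f,i)
round 3: derive conn(h,a) via R1 from conn(h,j), conn(j,a)
round 3: derive conn(h,f) via R1 from conn(h,j), conn(j,f)
round 3: derive conn(h,i) via R1 from conn(h,d), conn(d,i)
round 3: derive conn(i,d) via R1 from conn(i,a), conn(a,d)
round 3: derive conn(i,i) via R1 from conn(i,f), conn(f,i)
round 3: derive conn(j,b) via R1 from conn(j,f), conn(f,b)
round 3: derive conn(j,d) via R1 from conn(j,a), conn(a,d)
round 3: derive conn(j,g) via R1 from conn(j,f), conn(f,g)
round 3: derive conn(j,h) via R1 from conn(j,a), conn(a,h)
round 3: derive conn(j,j) via R1 from conn(j,f), conn(f,j)
round 4: derive conn(a,a) via R1 from conn(a,d), conn(d,a)
round 4: derive conn(a,b) via R1 from conn(a,d), conn(d,b)
round 4: derive conn(a,f) via R1 from conn(a,d), conn(d,f)
round 4: derive conn(a,g) via R1 from conn(a,d), conn(d,g)
round 4: derive conn(d,d) via R1 from conn(d,a), conn(a,d)
round 4: derive conn(h,b) via R1 from conn(h,d), conn(d,b)
round 4: derive conn(h,g) via R1 from conn(h,d), conn(d,g)
round 4: derive conn(h,h) via R1 from conn(h,a), conn(a,h)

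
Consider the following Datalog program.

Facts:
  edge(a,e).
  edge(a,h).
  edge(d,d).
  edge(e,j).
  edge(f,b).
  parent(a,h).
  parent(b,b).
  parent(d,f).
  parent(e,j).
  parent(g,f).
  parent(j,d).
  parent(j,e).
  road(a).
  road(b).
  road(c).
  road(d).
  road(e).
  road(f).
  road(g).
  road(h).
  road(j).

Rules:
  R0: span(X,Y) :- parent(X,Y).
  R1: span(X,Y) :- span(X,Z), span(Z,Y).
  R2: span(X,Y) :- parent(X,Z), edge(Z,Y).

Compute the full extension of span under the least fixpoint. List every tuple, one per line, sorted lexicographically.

round 1: derive span(a,h) via R0 from parent(a,h)
round 1: derive span(b,b) via R0 from parent(b,b)
round 1: derive span(d,f) via R0 from parent(d,f)
round 1: derive span(e,j) via R0 from parent(e,j)
round 1: derive span(g,f) via R0 from parent(g,f)
round 1: derive span(j,d) via R0 from parent(j,d)
round 1: derive span(j,e) via R0 from parent(j,e)
round 1: derive span(d,b) via R2 from parent(d,f), edge(f,b)
round 1: derive span(g,b) via R2 from parent(g,f), edge(f,b)
round 1: derive span(j,j) via R2 from parent(j,e), edge(e,j)
round 2: derive span(e,d) via R1 from span(e,j), span(j,d)
round 2: derive span(e,e) via R1 from span(e,j), span(j,e)
round 2: derive span(j,b) via R1 from span(j,d), span(d,b)
round 2: derive span(j,f) via R1 from span(j,d), span(d,f)
round 3: derive span(e,b) via R1 from span(e,d), span(d,b)
round 3: derive span(e,f) via R1 from span(e,d), span(d,f)

span(a,h)
span(b,b)
span(d,b)
span(d,f)
span(e,b)
span(e,d)
span(e,e)
span(e,f)
span(e,j)
span(g,b)
span(g,f)
span(j,b)
span(j,d)
span(j,e)
span(j,f)
span(j,j)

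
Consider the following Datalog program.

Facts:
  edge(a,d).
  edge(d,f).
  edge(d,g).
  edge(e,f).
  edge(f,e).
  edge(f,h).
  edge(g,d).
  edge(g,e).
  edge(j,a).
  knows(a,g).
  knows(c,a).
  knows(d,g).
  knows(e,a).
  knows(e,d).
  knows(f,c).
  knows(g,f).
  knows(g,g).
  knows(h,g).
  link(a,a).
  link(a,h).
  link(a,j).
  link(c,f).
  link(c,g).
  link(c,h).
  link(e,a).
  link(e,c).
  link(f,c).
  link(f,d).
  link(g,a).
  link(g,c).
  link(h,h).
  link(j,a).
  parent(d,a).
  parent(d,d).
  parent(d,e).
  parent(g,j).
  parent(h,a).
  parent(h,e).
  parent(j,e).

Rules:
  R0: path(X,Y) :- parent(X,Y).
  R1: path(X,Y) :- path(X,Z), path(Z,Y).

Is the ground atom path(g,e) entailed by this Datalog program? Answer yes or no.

yes

round 1: derive path(d,a) via R0 from parent(d,a)
round 1: derive path(d,d) via R0 from parent(d,d)
round 1: derive path(d,e) via R0 from parent(d,e)
round 1: derive path(g,j) via R0 from parent(g,j)
round 1: derive path(h,a) via R0 from parent(h,a)
round 1: derive path(h,e) via R0 from parent(h,e)
round 1: derive path(j,e) via R0 from parent(j,e)
round 2: derive path(g,e) via R1 from path(g,j), path(j,e)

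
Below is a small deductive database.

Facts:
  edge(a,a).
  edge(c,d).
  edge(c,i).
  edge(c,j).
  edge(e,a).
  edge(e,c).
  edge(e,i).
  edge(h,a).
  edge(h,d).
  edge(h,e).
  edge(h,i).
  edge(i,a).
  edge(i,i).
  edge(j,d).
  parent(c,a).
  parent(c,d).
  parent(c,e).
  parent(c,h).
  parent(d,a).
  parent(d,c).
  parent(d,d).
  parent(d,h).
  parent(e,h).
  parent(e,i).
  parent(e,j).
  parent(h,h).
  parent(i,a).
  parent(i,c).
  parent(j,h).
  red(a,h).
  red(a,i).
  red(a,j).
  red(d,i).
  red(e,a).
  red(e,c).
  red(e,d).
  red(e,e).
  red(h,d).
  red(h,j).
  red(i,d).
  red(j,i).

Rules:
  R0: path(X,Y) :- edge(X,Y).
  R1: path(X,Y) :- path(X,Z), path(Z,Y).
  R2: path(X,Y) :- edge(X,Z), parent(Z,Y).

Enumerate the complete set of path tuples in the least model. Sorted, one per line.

path(a,a)
path(c,a)
path(c,c)
path(c,d)
path(c,e)
path(c,h)
path(c,i)
path(c,j)
path(e,a)
path(e,c)
path(e,d)
path(e,e)
path(e,h)
path(e,i)
path(e,j)
path(h,a)
path(h,c)
path(h,d)
path(h,e)
path(h,h)
path(h,i)
path(h,j)
path(i,a)
path(i,c)
path(i,d)
path(i,e)
path(i,h)
path(i,i)
path(i,j)
path(j,a)
path(j,c)
path(j,d)
path(j,e)
path(j,h)
path(j,i)
path(j,j)

round 1: derive path(a,a) via R0 from edge(a,a)
round 1: derive path(c,d) via R0 from edge(c,d)
round 1: derive path(c,i) via R0 from edge(c,i)
round 1: derive path(c,j) via R0 from edge(c,j)
round 1: derive path(e,a) via R0 from edge(e,a)
round 1: derive path(e,c) via R0 from edge(e,c)
round 1: derive path(e,i) via R0 from edge(e,i)
round 1: derive path(h,a) via R0 from edge(h,a)
round 1: derive path(h,d) via R0 from edge(h,d)
round 1: derive path(h,e) via R0 from edge(h,e)
round 1: derive path(h,i) via R0 from edge(h,i)
round 1: derive path(i,a) via R0 from edge(i,a)
round 1: derive path(i,i) via R0 from edge(i,i)
round 1: derive path(j,d) via R0 from edge(j,d)
round 1: derive path(c,a) via R2 from edge(c,d), parent(d,a)
round 1: derive path(c,c) via R2 from edge(c,d), parent(d,c)
round 1: derive path(c,h) via R2 from edge(c,d), parent(d,h)
round 1: derive path(e,d) via R2 from edge(e,c), parent(c,d)
round 1: derive path(e,e) via R2 from edge(e,c), parent(c,e)
round 1: derive path(e,h) via R2 from edge(e,c), parent(c,h)
round 1: derive path(h,c) via R2 from edge(h,d), parent(d,c)
round 1: derive path(h,h) via R2 from edge(h,d), parent(d,h)
round 1: derive path(h,j) via R2 from edge(h,e), parent(e,j)
round 1: derive path(i,c) via R2 from edge(i,i), parent(i,c)
round 1: derive path(j,a) via R2 from edge(j,d), parent(d,a)
round 1: derive path(j,c) via R2 from edge(j,d), parent(d,c)
round 1: derive path(j,h) via R2 from edge(j,d), parent(d,h)
round 2: derive path(c,e) via R1 from path(c,h), path(h,e)
round 2: derive path(e,j) via R1 from path(e,c), path(c,j)
round 2: derive path(i,d) via R1 from path(i,c), path(c,d)
round 2: derive path(i,h) via R1 from path(i,c), path(c,h)
round 2: derive path(i,j) via R1 from path(i,c), path(c,j)
round 2: derive path(j,e) via R1 from path(j,h), path(h,e)
round 2: derive path(j,i) via R1 from path(j,c), path(c,i)
round 2: derive path(j,j) via R1 from path(j,c), path(c,j)
round 3: derive path(i,e) via R1 from path(i,c), path(c,e)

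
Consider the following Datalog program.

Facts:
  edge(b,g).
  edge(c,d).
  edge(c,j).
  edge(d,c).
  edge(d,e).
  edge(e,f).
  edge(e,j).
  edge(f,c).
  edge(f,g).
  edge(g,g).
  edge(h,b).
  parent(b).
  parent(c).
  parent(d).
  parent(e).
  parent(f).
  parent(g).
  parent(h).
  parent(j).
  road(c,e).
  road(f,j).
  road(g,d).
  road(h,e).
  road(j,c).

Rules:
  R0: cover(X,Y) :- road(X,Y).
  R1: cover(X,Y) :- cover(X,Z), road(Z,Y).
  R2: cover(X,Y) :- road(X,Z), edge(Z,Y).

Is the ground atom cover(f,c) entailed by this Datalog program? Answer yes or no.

yes

round 1: derive cover(c,e) via R0 from road(c,e)
round 1: derive cover(f,j) via R0 from road(f,j)
round 1: derive cover(g,d) via R0 from road(g,d)
round 1: derive cover(h,e) via R0 from road(h,e)
round 1: derive cover(j,c) via R0 from road(j,c)
round 1: derive cover(c,f) via R2 from road(c,e), edge(e,f)
round 1: derive cover(c,j) via R2 from road(c,e), edge(e,j)
round 1: derive cover(g,c) via R2 from road(g,d), edge(d,c)
round 1: derive cover(g,e) via R2 from road(g,d), edge(d,e)
round 1: derive cover(h,f) via R2 from road(h,e), edge(e,f)
round 1: derive cover(h,j) via R2 from road(h,e), edge(e,j)
round 1: derive cover(j,d) via R2 from road(j,c), edge(c,d)
round 1: derive cover(j,j) via R2 from road(j,c), edge(c,j)
round 2: derive cover(c,c) via R1 from cover(c,j), road(j,c)
round 2: derive cover(f,c) via R1 from cover(f,j), road(j,c)
round 2: derive cover(h,c) via R1 from cover(h,j), road(j,c)
round 2: derive cover(j,e) via R1 from cover(j,c), road(c,e)
round 3: derive cover(f,e) via R1 from cover(f,c), road(c,e)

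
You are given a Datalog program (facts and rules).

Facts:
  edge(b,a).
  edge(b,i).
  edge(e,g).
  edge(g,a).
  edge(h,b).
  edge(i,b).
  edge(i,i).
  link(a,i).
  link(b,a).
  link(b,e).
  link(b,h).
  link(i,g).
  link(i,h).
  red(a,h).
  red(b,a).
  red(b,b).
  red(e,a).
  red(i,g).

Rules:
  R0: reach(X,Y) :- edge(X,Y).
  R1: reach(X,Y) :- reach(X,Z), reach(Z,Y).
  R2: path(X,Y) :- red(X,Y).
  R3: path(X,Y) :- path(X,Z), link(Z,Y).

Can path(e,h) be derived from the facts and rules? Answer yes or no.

yes

round 1: derive path(a,h) via R2 from red(a,h)
round 1: derive path(b,a) via R2 from red(b,a)
round 1: derive path(b,b) via R2 from red(b,b)
round 1: derive path(e,a) via R2 from red(e,a)
round 1: derive path(i,g) via R2 from red(i,g)
round 2: derive path(b,e) via R3 from path(b,b), link(b,e)
round 2: derive path(b,h) via R3 from path(b,b), link(b,h)
round 2: derive path(b,i) via R3 from path(b,a), link(a,i)
round 2: derive path(e,i) via R3 from path(e,a), link(a,i)
round 3: derive path(b,g) via R3 from path(b,i), link(i,g)
round 3: derive path(e,g) via R3 from path(e,i), link(i,g)
round 3: derive path(e,h) via R3 from path(e,i), link(i,h)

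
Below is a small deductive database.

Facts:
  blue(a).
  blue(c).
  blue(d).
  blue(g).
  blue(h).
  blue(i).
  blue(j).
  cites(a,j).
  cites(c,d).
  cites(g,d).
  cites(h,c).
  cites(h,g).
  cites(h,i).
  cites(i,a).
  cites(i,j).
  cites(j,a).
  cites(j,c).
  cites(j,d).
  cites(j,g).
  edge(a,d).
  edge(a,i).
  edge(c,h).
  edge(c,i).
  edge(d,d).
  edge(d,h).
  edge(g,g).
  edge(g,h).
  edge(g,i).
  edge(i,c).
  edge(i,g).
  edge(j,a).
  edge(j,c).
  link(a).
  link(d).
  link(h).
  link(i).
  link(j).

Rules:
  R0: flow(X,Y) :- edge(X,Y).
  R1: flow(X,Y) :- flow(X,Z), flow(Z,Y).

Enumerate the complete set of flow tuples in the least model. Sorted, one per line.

flow(a,c)
flow(a,d)
flow(a,g)
flow(a,h)
flow(a,i)
flow(c,c)
flow(c,g)
flow(c,h)
flow(c,i)
flow(d,d)
flow(d,h)
flow(g,c)
flow(g,g)
flow(g,h)
flow(g,i)
flow(i,c)
flow(i,g)
flow(i,h)
flow(i,i)
flow(j,a)
flow(j,c)
flow(j,d)
flow(j,g)
flow(j,h)
flow(j,i)

round 1: derive flow(a,d) via R0 from edge(a,d)
round 1: derive flow(a,i) via R0 from edge(a,i)
round 1: derive flow(c,h) via R0 from edge(c,h)
round 1: derive flow(c,i) via R0 from edge(c,i)
round 1: derive flow(d,d) via R0 from edge(d,d)
round 1: derive flow(d,h) via R0 from edge(d,h)
round 1: derive flow(g,g) via R0 from edge(g,g)
round 1: derive flow(g,h) via R0 from edge(g,h)
round 1: derive flow(g,i) via R0 from edge(g,i)
round 1: derive flow(i,c) via R0 from edge(i,c)
round 1: derive flow(i,g) via R0 from edge(i,g)
round 1: derive flow(j,a) via R0 from edge(j,a)
round 1: derive flow(j,c) via R0 from edge(j,c)
round 2: derive flow(a,c) via R1 from flow(a,i), flow(i,c)
round 2: derive flow(a,g) via R1 from flow(a,i), flow(i,g)
round 2: derive flow(a,h) via R1 from flow(a,d), flow(d,h)
round 2: derive flow(c,c) via R1 from flow(c,i), flow(i,c)
round 2: derive flow(c,g) via R1 from flow(c,i), flow(i,g)
round 2: derive flow(g,c) via R1 from flow(g,i), flow(i,c)
round 2: derive flow(i,h) via R1 from flow(i,c), flow(c,h)
round 2: derive flow(i,i) via R1 from flow(i,c), flow(c,i)
round 2: derive flow(j,d) via R1 from flow(j,a), flow(a,d)
round 2: derive flow(j,h) via R1 from flow(j,c), flow(c,h)
round 2: derive flow(j,i) via R1 from flow(j,a), flow(a,i)
round 3: derive flow(j,g) via R1 from flow(j,a), flow(a,g)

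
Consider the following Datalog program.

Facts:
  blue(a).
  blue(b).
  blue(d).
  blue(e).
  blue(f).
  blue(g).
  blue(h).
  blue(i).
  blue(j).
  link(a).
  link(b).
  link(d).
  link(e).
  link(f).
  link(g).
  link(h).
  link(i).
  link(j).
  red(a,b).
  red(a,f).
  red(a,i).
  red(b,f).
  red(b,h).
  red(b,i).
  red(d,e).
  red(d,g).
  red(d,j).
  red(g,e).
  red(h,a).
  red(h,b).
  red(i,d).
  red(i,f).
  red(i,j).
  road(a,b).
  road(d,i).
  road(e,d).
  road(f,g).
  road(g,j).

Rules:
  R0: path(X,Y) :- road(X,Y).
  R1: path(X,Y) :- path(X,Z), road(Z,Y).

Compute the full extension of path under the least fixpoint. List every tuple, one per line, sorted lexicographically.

round 1: derive path(a,b) via R0 from road(a,b)
round 1: derive path(d,i) via R0 from road(d,i)
round 1: derive path(e,d) via R0 from road(e,d)
round 1: derive path(f,g) via R0 from road(f,g)
round 1: derive path(g,j) via R0 from road(g,j)
round 2: derive path(e,i) via R1 from path(e,d), road(d,i)
round 2: derive path(f,j) via R1 from path(f,g), road(g,j)

path(a,b)
path(d,i)
path(e,d)
path(e,i)
path(f,g)
path(f,j)
path(g,j)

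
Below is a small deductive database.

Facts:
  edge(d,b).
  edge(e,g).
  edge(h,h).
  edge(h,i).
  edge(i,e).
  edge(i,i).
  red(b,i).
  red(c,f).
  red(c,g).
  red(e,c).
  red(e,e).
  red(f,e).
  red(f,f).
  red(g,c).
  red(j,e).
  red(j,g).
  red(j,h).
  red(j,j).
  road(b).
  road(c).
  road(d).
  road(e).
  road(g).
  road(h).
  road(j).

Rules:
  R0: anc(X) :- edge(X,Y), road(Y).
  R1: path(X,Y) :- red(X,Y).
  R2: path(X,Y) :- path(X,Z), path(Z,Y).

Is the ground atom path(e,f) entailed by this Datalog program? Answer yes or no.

yes

round 1: derive path(b,i) via R1 from red(b,i)
round 1: derive path(c,f) via R1 from red(c,f)
round 1: derive path(c,g) via R1 from red(c,g)
round 1: derive path(e,c) via R1 from red(e,c)
round 1: derive path(e,e) via R1 from red(e,e)
round 1: derive path(f,e) via R1 from red(f,e)
round 1: derive path(f,f) via R1 from red(f,f)
round 1: derive path(g,c) via R1 from red(g,c)
round 1: derive path(j,e) via R1 from red(j,e)
round 1: derive path(j,g) via R1 from red(j,g)
round 1: derive path(j,h) via R1 from red(j,h)
round 1: derive path(j,j) via R1 from red(j,j)
round 2: derive path(c,c) via R2 from path(c,g), path(g,c)
round 2: derive path(c,e) via R2 from path(c,f), path(f,e)
round 2: derive path(e,f) via R2 from path(e,c), path(c,f)
round 2: derive path(e,g) via R2 from path(e,c), path(c,g)
round 2: derive path(f,c) via R2 from path(f,e), path(e,c)
round 2: derive path(g,f) via R2 from path(g,c), path(c,f)
round 2: derive path(g,g) via R2 from path(g,c), path(c,g)
round 2: derive path(j,c) via R2 from path(j,e), path(e,c)
round 3: derive path(f,g) via R2 from path(f,c), path(c,g)
round 3: derive path(g,e) via R2 from path(g,c), path(c,e)
round 3: derive path(j,f) via R2 from path(j,c), path(c,f)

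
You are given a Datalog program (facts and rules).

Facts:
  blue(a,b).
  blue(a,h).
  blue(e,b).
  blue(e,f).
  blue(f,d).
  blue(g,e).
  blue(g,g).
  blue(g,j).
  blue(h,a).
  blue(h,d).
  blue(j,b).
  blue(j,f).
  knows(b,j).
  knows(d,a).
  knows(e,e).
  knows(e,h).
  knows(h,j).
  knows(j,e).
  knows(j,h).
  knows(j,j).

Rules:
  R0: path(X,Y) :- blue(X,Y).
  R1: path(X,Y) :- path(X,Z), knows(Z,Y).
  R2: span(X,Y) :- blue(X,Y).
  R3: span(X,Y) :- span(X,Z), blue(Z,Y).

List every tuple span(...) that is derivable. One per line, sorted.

round 1: derive span(a,b) via R2 from blue(a,b)
round 1: derive span(a,h) via R2 from blue(a,h)
round 1: derive span(e,b) via R2 from blue(e,b)
round 1: derive span(e,f) via R2 from blue(e,f)
round 1: derive span(f,d) via R2 from blue(f,d)
round 1: derive span(g,e) via R2 from blue(g,e)
round 1: derive span(g,g) via R2 from blue(g,g)
round 1: derive span(g,j) via R2 from blue(g,j)
round 1: derive span(h,a) via R2 from blue(h,a)
round 1: derive span(h,d) via R2 from blue(h,d)
round 1: derive span(j,b) via R2 from blue(j,b)
round 1: derive span(j,f) via R2 from blue(j,f)
round 2: derive span(a,a) via R3 from span(a,h), blue(h,a)
round 2: derive span(a,d) via R3 from span(a,h), blue(h,d)
round 2: derive span(e,d) via R3 from span(e,f), blue(f,d)
round 2: derive span(g,b) via R3 from span(g,e), blue(e,b)
round 2: derive span(g,f) via R3 from span(g,e), blue(e,f)
round 2: derive span(h,b) via R3 from span(h,a), blue(a,b)
round 2: derive span(h,h) via R3 from span(h,a), blue(a,h)
round 2: derive span(j,d) via R3 from span(j,f), blue(f,d)
round 3: derive span(g,d) via R3 from span(g,f), blue(f,d)

span(a,a)
span(a,b)
span(a,d)
span(a,h)
span(e,b)
span(e,d)
span(e,f)
span(f,d)
span(g,b)
span(g,d)
span(g,e)
span(g,f)
span(g,g)
span(g,j)
span(h,a)
span(h,b)
span(h,d)
span(h,h)
span(j,b)
span(j,d)
span(j,f)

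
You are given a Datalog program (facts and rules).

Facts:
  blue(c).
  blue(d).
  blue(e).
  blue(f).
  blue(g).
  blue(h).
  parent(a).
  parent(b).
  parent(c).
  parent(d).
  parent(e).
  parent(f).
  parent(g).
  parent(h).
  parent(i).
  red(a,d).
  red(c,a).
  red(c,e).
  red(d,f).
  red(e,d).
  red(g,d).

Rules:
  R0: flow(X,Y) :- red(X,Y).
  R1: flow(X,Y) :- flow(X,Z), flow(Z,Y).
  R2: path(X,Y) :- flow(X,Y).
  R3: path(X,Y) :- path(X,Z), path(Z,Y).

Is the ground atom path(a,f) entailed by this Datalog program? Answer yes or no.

yes

round 1: derive flow(a,d) via R0 from red(a,d)
round 1: derive flow(c,a) via R0 from red(c,a)
round 1: derive flow(c,e) via R0 from red(c,e)
round 1: derive flow(d,f) via R0 from red(d,f)
round 1: derive flow(e,d) via R0 from red(e,d)
round 1: derive flow(g,d) via R0 from red(g,d)
round 2: derive flow(a,f) via R1 from flow(a,d), flow(d,f)
round 2: derive flow(c,d) via R1 from flow(c,a), flow(a,d)
round 2: derive flow(e,f) via R1 from flow(e,d), flow(d,f)
round 2: derive flow(g,f) via R1 from flow(g,d), flow(d,f)
round 2: derive path(a,d) via R2 from flow(a,d)
round 2: derive path(c,a) via R2 from flow(c,a)
round 2: derive path(c,e) via R2 from flow(c,e)
round 2: derive path(d,f) via R2 from flow(d,f)
round 2: derive path(e,d) via R2 from flow(e,d)
round 2: derive path(g,d) via R2 from flow(g,d)
round 3: derive flow(c,f) via R1 from flow(c,a), flow(a,f)
round 3: derive path(a,f) via R2 from flow(a,f)
round 3: derive path(c,d) via R2 from flow(c,d)
round 3: derive path(e,f) via R2 from flow(e,f)
round 3: derive path(g,f) via R2 from flow(g,f)
round 4: derive path(c,f) via R2 from flow(c,f)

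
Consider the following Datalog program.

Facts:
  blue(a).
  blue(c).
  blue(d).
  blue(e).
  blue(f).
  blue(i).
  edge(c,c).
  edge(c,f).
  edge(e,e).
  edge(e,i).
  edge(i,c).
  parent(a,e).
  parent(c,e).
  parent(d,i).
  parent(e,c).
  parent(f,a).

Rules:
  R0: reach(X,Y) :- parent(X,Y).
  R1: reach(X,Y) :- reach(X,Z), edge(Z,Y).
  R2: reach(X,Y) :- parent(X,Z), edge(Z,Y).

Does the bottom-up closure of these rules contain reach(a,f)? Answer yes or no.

yes

round 1: derive reach(a,e) via R0 from parent(a,e)
round 1: derive reach(c,e) via R0 from parent(c,e)
round 1: derive reach(d,i) via R0 from parent(d,i)
round 1: derive reach(e,c) via R0 from parent(e,c)
round 1: derive reach(f,a) via R0 from parent(f,a)
round 1: derive reach(a,i) via R2 from parent(a,e), edge(e,i)
round 1: derive reach(c,i) via R2 from parent(c,e), edge(e,i)
round 1: derive reach(d,c) via R2 from parent(d,i), edge(i,c)
round 1: derive reach(e,f) via R2 from parent(e,c), edge(c,f)
round 2: derive reach(a,c) via R1 from reach(a,i), edge(i,c)
round 2: derive reach(c,c) via R1 from reach(c,i), edge(i,c)
round 2: derive reach(d,f) via R1 from reach(d,c), edge(c,f)
round 3: derive reach(a,f) via R1 from reach(a,c), edge(c,f)
round 3: derive reach(c,f) via R1 from reach(c,c), edge(c,f)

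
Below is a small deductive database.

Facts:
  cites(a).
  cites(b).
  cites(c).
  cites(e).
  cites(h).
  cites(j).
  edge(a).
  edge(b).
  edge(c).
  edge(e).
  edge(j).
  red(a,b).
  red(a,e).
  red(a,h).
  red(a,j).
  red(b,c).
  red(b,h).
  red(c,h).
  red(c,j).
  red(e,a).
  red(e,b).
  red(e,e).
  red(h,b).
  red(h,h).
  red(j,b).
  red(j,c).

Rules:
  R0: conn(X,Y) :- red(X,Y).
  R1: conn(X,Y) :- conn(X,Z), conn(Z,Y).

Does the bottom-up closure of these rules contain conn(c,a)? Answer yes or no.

round 1: derive conn(a,b) via R0 from red(a,b)
round 1: derive conn(a,e) via R0 from red(a,e)
round 1: derive conn(a,h) via R0 from red(a,h)
round 1: derive conn(a,j) via R0 from red(a,j)
round 1: derive conn(b,c) via R0 from red(b,c)
round 1: derive conn(b,h) via R0 from red(b,h)
round 1: derive conn(c,h) via R0 from red(c,h)
round 1: derive conn(c,j) via R0 from red(c,j)
round 1: derive conn(e,a) via R0 from red(e,a)
round 1: derive conn(e,b) via R0 from red(e,b)
round 1: derive conn(e,e) via R0 from red(e,e)
round 1: derive conn(h,b) via R0 from red(h,b)
round 1: derive conn(h,h) via R0 from red(h,h)
round 1: derive conn(j,b) via R0 from red(j,b)
round 1: derive conn(j,c) via R0 from red(j,c)
round 2: derive conn(a,a) via R1 from conn(a,e), conn(e,a)
round 2: derive conn(a,c) via R1 from conn(a,b), conn(b,c)
round 2: derive conn(b,b) via R1 from conn(b,h), conn(h,b)
round 2: derive conn(b,j) via R1 from conn(b,c), conn(c,j)
round 2: derive conn(c,b) via R1 from conn(c,h), conn(h,b)
round 2: derive conn(c,c) via R1 from conn(c,j), conn(j,c)
round 2: derive conn(e,c) via R1 from conn(e,b), conn(b,c)
round 2: derive conn(e,h) via R1 from conn(e,a), conn(a,h)
round 2: derive conn(e,j) via R1 from conn(e,a), conn(a,j)
round 2: derive conn(h,c) via R1 from conn(h,b), conn(b,c)
round 2: derive conn(j,h) via R1 from conn(j,b), conn(b,h)
round 2: derive conn(j,j) via R1 from conn(j,c), conn(c,j)
round 3: derive conn(h,j) via R1 from conn(h,b), conn(b,j)

no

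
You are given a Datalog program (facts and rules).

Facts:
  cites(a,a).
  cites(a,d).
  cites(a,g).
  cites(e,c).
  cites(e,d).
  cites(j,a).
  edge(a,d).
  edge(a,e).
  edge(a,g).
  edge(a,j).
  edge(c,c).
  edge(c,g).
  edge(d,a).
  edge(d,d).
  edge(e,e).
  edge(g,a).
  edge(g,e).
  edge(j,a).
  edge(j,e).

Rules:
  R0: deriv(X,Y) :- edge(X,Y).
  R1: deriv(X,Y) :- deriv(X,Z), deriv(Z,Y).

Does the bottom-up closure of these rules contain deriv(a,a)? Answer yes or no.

round 1: derive deriv(a,d) via R0 from edge(a,d)
round 1: derive deriv(a,e) via R0 from edge(a,e)
round 1: derive deriv(a,g) via R0 from edge(a,g)
round 1: derive deriv(a,j) via R0 from edge(a,j)
round 1: derive deriv(c,c) via R0 from edge(c,c)
round 1: derive deriv(c,g) via R0 from edge(c,g)
round 1: derive deriv(d,a) via R0 from edge(d,a)
round 1: derive deriv(d,d) via R0 from edge(d,d)
round 1: derive deriv(e,e) via R0 from edge(e,e)
round 1: derive deriv(g,a) via R0 from edge(g,a)
round 1: derive deriv(g,e) via R0 from edge(g,e)
round 1: derive deriv(j,a) via R0 from edge(j,a)
round 1: derive deriv(j,e) via R0 from edge(j,e)
round 2: derive deriv(a,a) via R1 from deriv(a,d), deriv(d,a)
round 2: derive deriv(c,a) via R1 from deriv(c,g), deriv(g,a)
round 2: derive deriv(c,e) via R1 from deriv(c,g), deriv(g,e)
round 2: derive deriv(d,e) via R1 from deriv(d,a), deriv(a,e)
round 2: derive deriv(d,g) via R1 from deriv(d,a), deriv(a,g)
round 2: derive deriv(d,j) via R1 from deriv(d,a), deriv(a,j)
round 2: derive deriv(g,d) via R1 from deriv(g,a), deriv(a,d)
round 2: derive deriv(g,g) via R1 from deriv(g,a), deriv(a,g)
round 2: derive deriv(g,j) via R1 from deriv(g,a), deriv(a,j)
round 2: derive deriv(j,d) via R1 from deriv(j,a), deriv(a,d)
round 2: derive deriv(j,g) via R1 from deriv(j,a), deriv(a,g)
round 2: derive deriv(j,j) via R1 from deriv(j,a), deriv(a,j)
round 3: derive deriv(c,d) via R1 from deriv(c,a), deriv(a,d)
round 3: derive deriv(c,j) via R1 from deriv(c,a), deriv(a,j)

yes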